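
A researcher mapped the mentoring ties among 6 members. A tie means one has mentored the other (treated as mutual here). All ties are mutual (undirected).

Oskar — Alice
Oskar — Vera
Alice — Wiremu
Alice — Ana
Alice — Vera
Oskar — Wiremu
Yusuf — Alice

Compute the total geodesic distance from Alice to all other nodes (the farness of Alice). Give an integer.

5

Distances from Alice: Ana:1, Oskar:1, Vera:1, Wiremu:1, Yusuf:1.
Sum = 1 + 1 + 1 + 1 + 1 = 5.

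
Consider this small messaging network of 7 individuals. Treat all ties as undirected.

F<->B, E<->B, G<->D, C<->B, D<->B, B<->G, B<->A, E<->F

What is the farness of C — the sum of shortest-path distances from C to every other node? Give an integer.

11

Distances from C: A:2, B:1, D:2, E:2, F:2, G:2.
Sum = 2 + 1 + 2 + 2 + 2 + 2 = 11.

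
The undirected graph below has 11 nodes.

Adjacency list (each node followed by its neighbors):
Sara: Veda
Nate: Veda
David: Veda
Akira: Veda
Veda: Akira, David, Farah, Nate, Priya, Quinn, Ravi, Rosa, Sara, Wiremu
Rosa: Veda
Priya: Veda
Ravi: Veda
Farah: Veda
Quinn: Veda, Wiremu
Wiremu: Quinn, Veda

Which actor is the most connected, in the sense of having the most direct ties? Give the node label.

Degrees — Akira:1, David:1, Farah:1, Nate:1, Priya:1, Quinn:2, Ravi:1, Rosa:1, Sara:1, Veda:10, Wiremu:2.
The maximum is 10, attained only by Veda.

Veda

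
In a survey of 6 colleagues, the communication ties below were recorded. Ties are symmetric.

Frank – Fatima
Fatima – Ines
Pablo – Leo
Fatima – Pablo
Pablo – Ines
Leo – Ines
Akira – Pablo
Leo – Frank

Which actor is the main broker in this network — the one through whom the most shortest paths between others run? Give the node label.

Pablo

Unnormalized betweenness of each node: Akira:0, Fatima:3/2, Frank:1/3, Ines:1/3, Leo:3/2, Pablo:13/3.
Pablo has the largest value, 13/3, making it the main broker — the node through which the most shortest paths run.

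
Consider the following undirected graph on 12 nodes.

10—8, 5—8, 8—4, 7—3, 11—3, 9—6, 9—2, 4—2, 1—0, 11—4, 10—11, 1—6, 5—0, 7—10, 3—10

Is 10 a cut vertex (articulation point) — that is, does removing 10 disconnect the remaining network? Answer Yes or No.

Even without 10, every remaining node can still reach every other (the residual graph is connected), so 10 is not a cut vertex.

No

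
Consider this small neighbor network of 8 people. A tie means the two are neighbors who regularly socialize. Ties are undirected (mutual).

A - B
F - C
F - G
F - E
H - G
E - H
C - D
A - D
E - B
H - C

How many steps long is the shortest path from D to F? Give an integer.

2

One shortest route is D – C – F, which uses 2 edges, and D and F are not directly tied, so nothing shorter exists. So d(D,F) = 2.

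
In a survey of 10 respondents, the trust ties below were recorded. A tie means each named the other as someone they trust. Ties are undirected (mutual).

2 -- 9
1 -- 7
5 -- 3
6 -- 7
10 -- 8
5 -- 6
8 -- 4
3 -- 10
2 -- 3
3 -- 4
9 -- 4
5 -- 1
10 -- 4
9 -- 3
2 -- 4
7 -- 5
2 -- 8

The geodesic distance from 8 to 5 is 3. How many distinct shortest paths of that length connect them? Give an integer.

The shortest distance is 3. The length-3 paths are: 8–4–3–5; 8–10–3–5; 8–2–3–5.
That gives 3 distinct shortest paths.

3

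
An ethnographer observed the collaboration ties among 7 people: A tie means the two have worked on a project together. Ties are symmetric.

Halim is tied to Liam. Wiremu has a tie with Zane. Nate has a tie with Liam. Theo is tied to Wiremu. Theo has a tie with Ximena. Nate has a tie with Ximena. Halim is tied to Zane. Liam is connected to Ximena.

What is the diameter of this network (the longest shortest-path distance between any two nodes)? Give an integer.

3

Eccentricity of each node (its greatest distance to any other): Halim:3, Liam:3, Nate:3, Theo:3, Wiremu:3, Ximena:3, Zane:3.
The maximum eccentricity is 3, realized for instance by the pair Halim–Theo via Halim – Zane – Wiremu – Theo. So the diameter is 3.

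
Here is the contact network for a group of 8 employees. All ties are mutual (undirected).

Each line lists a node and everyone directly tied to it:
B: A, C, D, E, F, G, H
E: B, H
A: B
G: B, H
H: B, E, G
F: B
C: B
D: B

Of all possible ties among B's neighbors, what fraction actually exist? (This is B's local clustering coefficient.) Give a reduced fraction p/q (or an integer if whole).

2/21

B's neighbors: A, C, D, E, F, G, and H (k = 7).
Possible neighbor pairs: C(7,2) = 21. Edges among them: E–H, G–H → e = 2.
Clustering(B) = 2/21.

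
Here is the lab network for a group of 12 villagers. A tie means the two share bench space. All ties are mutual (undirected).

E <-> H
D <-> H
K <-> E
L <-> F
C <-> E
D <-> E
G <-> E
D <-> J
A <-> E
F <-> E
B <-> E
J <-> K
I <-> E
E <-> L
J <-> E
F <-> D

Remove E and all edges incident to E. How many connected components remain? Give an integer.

Without E, the remaining ties split the others into: {D, F, H, J, K, L}; {G}; {B}; {A}; {I}; {C}.
That's 6 separate components.

6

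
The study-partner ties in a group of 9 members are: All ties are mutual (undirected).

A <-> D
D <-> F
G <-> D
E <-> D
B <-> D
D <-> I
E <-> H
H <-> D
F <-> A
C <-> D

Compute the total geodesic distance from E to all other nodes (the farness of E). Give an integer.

14

Distances from E: A:2, B:2, C:2, D:1, F:2, G:2, H:1, I:2.
Sum = 2 + 2 + 2 + 1 + 2 + 2 + 1 + 2 = 14.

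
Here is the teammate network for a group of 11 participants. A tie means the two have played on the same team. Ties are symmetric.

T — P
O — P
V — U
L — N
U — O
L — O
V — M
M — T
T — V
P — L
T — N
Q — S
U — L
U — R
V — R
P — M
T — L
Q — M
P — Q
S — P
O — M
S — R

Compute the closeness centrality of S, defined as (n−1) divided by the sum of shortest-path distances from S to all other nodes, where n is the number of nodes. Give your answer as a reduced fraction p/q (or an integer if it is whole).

5/9

Distances from S: L:2, M:2, N:3, O:2, P:1, Q:1, R:1, T:2, U:2, V:2. Sum = 18.
n = 11, so closeness = 10/18 = 5/9.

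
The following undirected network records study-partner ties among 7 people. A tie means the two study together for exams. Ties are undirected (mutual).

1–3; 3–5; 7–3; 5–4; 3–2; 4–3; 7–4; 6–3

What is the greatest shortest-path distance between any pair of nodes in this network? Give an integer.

Eccentricity of each node (its greatest distance to any other): 1:2, 2:2, 3:1, 4:2, 5:2, 6:2, 7:2.
The maximum eccentricity is 2, realized for instance by the pair 6–4 via 6 – 3 – 4. So the diameter is 2.

2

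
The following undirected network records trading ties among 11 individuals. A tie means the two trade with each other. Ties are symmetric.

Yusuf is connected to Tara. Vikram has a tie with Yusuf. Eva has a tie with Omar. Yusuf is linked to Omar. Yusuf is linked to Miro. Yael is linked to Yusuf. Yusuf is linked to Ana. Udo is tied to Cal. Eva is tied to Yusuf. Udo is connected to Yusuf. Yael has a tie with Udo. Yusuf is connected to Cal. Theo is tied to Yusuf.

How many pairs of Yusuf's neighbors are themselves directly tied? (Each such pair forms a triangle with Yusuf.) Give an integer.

3

Yusuf's neighbors: Ana, Cal, Eva, Miro, Omar, Tara, Theo, Udo, Vikram, and Yael.
Neighbor pairs that are themselves tied: Yusuf–Cal–Udo; Yusuf–Eva–Omar; Yusuf–Udo–Yael. Each forms one triangle with Yusuf, for 3 in total.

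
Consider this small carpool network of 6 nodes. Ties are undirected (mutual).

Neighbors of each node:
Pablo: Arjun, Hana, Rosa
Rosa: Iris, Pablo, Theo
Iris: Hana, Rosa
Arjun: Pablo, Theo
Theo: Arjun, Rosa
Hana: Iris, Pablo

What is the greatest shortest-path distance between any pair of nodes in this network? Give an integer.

Eccentricity of each node (its greatest distance to any other): Arjun:3, Hana:3, Iris:3, Pablo:2, Rosa:2, Theo:3.
The maximum eccentricity is 3, realized for instance by the pair Theo–Hana via Theo – Rosa – Iris – Hana. So the diameter is 3.

3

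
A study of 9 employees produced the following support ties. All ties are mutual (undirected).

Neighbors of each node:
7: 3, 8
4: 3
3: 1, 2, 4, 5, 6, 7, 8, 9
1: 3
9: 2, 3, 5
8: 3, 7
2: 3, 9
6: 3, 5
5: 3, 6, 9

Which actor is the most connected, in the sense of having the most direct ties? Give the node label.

3

Degrees — 1:1, 2:2, 3:8, 4:1, 5:3, 6:2, 7:2, 8:2, 9:3.
The maximum is 8, attained only by 3.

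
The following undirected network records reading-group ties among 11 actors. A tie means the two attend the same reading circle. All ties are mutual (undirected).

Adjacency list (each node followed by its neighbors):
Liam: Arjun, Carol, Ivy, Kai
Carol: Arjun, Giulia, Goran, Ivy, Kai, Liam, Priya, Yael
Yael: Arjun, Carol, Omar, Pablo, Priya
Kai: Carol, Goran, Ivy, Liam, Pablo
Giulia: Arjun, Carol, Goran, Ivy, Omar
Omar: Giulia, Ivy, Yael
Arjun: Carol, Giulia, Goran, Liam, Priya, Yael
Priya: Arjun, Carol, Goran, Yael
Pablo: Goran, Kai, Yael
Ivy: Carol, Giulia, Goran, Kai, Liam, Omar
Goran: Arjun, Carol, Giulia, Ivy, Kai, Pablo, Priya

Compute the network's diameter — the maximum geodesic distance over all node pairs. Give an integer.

2

Eccentricity of each node (its greatest distance to any other): Arjun:2, Carol:2, Giulia:2, Goran:2, Ivy:2, Kai:2, Liam:2, Omar:2, Pablo:2, Priya:2, Yael:2.
The maximum eccentricity is 2, realized for instance by the pair Giulia–Kai via Giulia – Goran – Kai. So the diameter is 2.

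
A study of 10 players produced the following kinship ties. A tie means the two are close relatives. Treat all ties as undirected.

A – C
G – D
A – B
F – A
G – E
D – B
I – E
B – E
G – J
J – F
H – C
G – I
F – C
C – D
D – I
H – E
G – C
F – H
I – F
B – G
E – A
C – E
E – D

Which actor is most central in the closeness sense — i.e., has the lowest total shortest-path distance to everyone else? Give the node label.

Farness (sum of distances to all others) for each node — A:14, B:14, C:12, D:13, E:11, F:13, G:12, H:15, I:14, J:16.
The smallest farness is 11, for E, so E has the highest closeness.

E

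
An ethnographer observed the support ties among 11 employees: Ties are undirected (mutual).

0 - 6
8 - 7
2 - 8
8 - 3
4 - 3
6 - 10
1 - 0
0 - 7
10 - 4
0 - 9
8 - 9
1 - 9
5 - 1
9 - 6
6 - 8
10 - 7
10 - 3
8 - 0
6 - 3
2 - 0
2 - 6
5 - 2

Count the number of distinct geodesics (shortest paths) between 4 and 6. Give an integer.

The shortest distance is 2. The length-2 paths are: 4–3–6; 4–10–6.
That gives 2 distinct shortest paths.

2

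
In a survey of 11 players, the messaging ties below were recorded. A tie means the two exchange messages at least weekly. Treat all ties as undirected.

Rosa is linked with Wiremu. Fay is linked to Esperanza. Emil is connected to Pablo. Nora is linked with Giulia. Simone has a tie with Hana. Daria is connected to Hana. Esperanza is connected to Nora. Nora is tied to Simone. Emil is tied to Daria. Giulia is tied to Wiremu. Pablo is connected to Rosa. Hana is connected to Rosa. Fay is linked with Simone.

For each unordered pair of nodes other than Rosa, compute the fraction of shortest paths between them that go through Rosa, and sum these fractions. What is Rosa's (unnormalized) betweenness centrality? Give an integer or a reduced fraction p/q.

Pairs whose geodesics pass through Rosa — Emil–Giulia: 1; Emil–Wiremu: 1; Daria–Giulia: 1/2; Daria–Wiremu: 1; Hana–Giulia: 1/2; Hana–Wiremu: 1; Hana–Pablo: 1; Simone–Wiremu: 1/2; Simone–Pablo: 1; Fay–Wiremu: 1/3; Fay–Pablo: 1; Esperanza–Pablo: 3/3; Nora–Pablo: 2/2; Giulia–Pablo: 1 … (+1 more pairs).
All other pairs contribute 0.
Summing the contributions gives betweenness(Rosa) = 77/6.

77/6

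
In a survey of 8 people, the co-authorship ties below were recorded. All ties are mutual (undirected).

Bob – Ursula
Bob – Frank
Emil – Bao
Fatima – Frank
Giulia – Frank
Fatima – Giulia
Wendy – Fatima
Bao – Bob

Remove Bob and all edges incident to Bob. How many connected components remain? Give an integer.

Without Bob, the remaining ties split the others into: {Fatima, Frank, Giulia, Wendy}; {Bao, Emil}; {Ursula}.
That's 3 separate components.

3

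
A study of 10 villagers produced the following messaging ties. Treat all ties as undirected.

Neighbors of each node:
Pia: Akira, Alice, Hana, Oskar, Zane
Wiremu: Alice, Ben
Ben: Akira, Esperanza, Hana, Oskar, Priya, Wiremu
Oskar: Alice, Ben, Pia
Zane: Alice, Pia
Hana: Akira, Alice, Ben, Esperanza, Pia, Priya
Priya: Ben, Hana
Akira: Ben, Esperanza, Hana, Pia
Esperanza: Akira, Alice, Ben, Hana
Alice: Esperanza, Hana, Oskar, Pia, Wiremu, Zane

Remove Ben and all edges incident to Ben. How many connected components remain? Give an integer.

Ben's neighbors (Akira, Esperanza, Hana, Oskar, Priya, and Wiremu) remain reachable from one another through other ties, so the rest of the network stays in one piece.

1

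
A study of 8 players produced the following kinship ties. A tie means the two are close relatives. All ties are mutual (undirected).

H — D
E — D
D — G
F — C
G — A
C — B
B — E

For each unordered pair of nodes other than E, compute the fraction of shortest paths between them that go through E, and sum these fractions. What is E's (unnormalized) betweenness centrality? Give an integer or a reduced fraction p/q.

Pairs whose geodesics pass through E — G–F: 1; G–C: 1; G–B: 1; F–D: 1; F–A: 1; F–H: 1; D–C: 1; D–B: 1; A–C: 1; A–B: 1; C–H: 1; H–B: 1.
All other pairs contribute 0.
Summing the contributions gives betweenness(E) = 12.

12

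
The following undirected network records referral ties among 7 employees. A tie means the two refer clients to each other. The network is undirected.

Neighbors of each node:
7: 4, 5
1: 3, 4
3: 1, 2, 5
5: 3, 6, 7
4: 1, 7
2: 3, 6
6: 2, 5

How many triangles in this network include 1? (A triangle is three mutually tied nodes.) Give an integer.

1's neighbors are 3 and 4, but none of them are tied to each other, so no triangle contains 1.

0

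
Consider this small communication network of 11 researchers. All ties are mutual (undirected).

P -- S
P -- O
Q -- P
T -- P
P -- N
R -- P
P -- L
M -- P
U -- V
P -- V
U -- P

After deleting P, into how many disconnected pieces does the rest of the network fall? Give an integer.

Without P, the remaining ties split the others into: {R}; {U, V}; {M}; {N}; {S}; {O}; {L}; {T}; {Q}.
That's 9 separate components.

9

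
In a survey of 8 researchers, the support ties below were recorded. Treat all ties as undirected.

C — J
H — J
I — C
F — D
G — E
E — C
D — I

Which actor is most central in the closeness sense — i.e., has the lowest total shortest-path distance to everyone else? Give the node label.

Farness (sum of distances to all others) for each node — C:12, D:18, E:16, F:24, G:22, H:22, I:14, J:16.
The smallest farness is 12, for C, so C has the highest closeness.

C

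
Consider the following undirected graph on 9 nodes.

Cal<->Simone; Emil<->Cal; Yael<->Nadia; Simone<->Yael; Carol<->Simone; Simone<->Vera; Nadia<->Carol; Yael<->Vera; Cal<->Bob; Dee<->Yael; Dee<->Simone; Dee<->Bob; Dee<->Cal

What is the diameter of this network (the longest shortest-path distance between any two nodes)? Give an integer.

4

Eccentricity of each node (its greatest distance to any other): Bob:3, Cal:3, Carol:3, Dee:2, Emil:4, Nadia:4, Simone:2, Vera:3, Yael:3.
The maximum eccentricity is 4, realized for instance by the pair Nadia–Emil via Nadia – Yael – Simone – Cal – Emil. So the diameter is 4.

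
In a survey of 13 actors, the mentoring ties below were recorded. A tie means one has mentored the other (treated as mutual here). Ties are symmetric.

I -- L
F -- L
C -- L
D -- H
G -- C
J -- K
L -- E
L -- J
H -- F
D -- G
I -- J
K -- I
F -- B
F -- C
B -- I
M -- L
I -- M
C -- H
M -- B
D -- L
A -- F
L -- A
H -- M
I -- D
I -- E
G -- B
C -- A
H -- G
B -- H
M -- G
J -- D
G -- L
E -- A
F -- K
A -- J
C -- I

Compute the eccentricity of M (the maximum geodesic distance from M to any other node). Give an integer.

2

Distances from M: A:2, B:1, C:2, D:2, E:2, F:2, G:1, H:1, I:1, J:2, K:2, L:1.
The largest is 2 (to E, D, C, A, F, J, and K), so the eccentricity of M is 2.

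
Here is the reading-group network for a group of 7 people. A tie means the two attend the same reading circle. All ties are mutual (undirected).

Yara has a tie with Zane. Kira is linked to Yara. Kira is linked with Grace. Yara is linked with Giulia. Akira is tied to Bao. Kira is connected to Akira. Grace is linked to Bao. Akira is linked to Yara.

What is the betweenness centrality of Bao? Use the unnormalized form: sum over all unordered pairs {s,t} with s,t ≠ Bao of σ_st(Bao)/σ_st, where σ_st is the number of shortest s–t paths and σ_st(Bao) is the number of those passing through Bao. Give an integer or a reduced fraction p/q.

Pairs whose geodesics pass through Bao — Grace–Akira: 1/2.
All other pairs contribute 0.
Summing the contributions gives betweenness(Bao) = 1/2.

1/2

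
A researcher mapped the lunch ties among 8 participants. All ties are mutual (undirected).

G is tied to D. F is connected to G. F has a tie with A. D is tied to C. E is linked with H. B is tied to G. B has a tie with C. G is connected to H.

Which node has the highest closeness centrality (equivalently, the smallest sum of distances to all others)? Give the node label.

Farness (sum of distances to all others) for each node — A:20, B:14, C:18, D:14, E:20, F:14, G:10, H:14.
The smallest farness is 10, for G, so G has the highest closeness.

G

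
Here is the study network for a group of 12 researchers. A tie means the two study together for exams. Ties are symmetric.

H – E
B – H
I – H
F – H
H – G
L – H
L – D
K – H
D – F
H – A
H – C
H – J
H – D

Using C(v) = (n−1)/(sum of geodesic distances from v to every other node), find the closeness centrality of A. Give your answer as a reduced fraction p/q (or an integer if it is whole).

Distances from A: B:2, C:2, D:2, E:2, F:2, G:2, H:1, I:2, J:2, K:2, L:2. Sum = 21.
n = 12, so closeness = 11/21.

11/21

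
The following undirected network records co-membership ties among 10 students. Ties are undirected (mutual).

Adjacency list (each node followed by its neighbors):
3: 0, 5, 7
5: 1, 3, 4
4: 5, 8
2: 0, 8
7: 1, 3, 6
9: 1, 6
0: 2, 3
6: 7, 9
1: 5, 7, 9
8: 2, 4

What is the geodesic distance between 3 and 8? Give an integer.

3

One shortest route is 3 – 0 – 2 – 8, which uses 3 edges, and at distance 2 from 3 we only reach {1, 2, 4, 6}, which does not include 8. So d(3,8) = 3.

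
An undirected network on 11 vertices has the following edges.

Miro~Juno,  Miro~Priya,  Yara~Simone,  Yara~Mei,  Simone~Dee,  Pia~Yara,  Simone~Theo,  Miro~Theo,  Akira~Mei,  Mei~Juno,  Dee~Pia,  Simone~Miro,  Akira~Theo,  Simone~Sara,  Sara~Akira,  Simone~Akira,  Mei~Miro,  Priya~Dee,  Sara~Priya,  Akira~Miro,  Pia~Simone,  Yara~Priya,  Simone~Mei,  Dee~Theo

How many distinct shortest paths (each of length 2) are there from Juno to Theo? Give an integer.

The shortest distance is 2, and the only length-2 path is Juno–Miro–Theo. So there is exactly 1 shortest path.

1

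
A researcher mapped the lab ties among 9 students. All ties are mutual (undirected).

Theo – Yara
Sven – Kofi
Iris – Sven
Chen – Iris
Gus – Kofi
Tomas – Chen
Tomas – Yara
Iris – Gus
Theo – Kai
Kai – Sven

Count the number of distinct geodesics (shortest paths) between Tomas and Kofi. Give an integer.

The shortest distance is 4. The length-4 paths are: Tomas–Chen–Iris–Gus–Kofi; Tomas–Chen–Iris–Sven–Kofi.
That gives 2 distinct shortest paths.

2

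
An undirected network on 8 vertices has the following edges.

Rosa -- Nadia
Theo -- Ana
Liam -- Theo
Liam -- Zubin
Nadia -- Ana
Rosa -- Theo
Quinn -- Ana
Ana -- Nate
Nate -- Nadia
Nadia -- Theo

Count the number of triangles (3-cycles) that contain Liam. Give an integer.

Liam's neighbors are Theo and Zubin, but none of them are tied to each other, so no triangle contains Liam.

0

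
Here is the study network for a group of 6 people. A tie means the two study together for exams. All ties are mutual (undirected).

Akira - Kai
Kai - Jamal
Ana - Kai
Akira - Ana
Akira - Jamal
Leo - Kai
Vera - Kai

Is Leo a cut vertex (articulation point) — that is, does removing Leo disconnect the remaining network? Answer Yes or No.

No

Even without Leo, every remaining node can still reach every other (the residual graph is connected), so Leo is not a cut vertex.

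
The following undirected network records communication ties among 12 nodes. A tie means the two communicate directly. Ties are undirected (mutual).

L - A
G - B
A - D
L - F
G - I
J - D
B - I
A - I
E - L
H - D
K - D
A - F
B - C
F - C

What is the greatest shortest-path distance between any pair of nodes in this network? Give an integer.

Eccentricity of each node (its greatest distance to any other): A:2, B:4, C:4, D:3, E:4, F:3, G:4, H:4, I:3, J:4, K:4, L:3.
The maximum eccentricity is 4, realized for instance by the pair C–H via C – F – A – D – H. So the diameter is 4.

4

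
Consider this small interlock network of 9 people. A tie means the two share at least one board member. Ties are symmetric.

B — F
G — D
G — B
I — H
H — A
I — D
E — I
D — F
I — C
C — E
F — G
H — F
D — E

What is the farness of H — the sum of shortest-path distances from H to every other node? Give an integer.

Distances from H: A:1, B:2, C:2, D:2, E:2, F:1, G:2, I:1.
Sum = 1 + 2 + 2 + 2 + 2 + 1 + 2 + 1 = 13.

13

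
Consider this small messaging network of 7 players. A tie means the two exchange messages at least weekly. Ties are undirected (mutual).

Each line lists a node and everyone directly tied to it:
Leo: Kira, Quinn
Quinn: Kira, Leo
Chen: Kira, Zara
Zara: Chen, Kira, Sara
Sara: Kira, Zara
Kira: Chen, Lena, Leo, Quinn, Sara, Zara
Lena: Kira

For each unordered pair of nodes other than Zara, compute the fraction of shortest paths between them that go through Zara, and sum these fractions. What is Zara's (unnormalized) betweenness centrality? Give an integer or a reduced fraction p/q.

Pairs whose geodesics pass through Zara — Chen–Sara: 1/2.
All other pairs contribute 0.
Summing the contributions gives betweenness(Zara) = 1/2.

1/2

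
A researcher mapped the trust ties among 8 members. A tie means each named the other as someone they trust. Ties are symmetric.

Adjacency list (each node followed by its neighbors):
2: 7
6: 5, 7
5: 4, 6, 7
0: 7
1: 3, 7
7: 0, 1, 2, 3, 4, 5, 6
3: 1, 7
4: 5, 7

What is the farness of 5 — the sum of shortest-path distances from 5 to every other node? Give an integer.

11

Distances from 5: 0:2, 1:2, 2:2, 3:2, 4:1, 6:1, 7:1.
Sum = 2 + 2 + 2 + 2 + 1 + 1 + 1 = 11.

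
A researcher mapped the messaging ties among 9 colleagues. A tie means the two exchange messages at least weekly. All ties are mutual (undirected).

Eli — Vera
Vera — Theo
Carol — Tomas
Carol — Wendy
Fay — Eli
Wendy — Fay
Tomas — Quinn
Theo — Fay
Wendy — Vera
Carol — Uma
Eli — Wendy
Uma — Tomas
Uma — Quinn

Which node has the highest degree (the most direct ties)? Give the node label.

Degrees — Carol:3, Eli:3, Fay:3, Quinn:2, Theo:2, Tomas:3, Uma:3, Vera:3, Wendy:4.
The maximum is 4, attained only by Wendy.

Wendy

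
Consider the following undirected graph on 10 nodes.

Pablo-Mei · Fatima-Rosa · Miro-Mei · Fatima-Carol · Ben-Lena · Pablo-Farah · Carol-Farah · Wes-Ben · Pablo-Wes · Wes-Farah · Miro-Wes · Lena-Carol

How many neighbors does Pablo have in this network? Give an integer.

3

Pablo is directly tied to Farah, Mei, and Wes. That is 3 neighbors, so the degree of Pablo is 3.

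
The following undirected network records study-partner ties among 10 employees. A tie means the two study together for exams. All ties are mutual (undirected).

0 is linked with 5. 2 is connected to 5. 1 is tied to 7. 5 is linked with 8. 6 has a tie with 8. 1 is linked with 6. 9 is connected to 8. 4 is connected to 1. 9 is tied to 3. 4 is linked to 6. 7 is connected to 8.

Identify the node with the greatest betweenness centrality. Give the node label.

8

Unnormalized betweenness of each node: 0:0, 1:3/2, 2:0, 3:0, 4:0, 5:15, 6:9, 7:3, 8:53/2, 9:8.
8 has the largest value, 53/2, making it the main broker — the node through which the most shortest paths run.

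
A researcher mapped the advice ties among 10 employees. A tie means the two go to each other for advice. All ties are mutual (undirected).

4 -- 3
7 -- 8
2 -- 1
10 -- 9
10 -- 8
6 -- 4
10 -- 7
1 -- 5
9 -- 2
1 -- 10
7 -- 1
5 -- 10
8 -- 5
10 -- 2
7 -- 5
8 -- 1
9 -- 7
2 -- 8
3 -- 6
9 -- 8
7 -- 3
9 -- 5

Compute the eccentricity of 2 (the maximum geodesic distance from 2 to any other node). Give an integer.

Distances from 2: 1:1, 3:3, 4:4, 5:2, 6:4, 7:2, 8:1, 9:1, 10:1.
The largest is 4 (to 4 and 6), so the eccentricity of 2 is 4.

4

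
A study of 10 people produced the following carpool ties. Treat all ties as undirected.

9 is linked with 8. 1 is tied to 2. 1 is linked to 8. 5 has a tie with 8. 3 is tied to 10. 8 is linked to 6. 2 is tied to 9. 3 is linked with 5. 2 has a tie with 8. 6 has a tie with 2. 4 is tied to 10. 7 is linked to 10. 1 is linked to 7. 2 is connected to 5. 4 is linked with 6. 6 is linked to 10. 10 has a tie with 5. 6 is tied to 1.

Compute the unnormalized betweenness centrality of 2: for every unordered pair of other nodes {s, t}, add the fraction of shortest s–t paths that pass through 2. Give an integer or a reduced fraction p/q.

Pairs whose geodesics pass through 2 — 6–9: 1/2; 6–5: 1/3; 3–9: 1/2; 3–1: 1/4; 7–9: 1/2; 9–4: 1/2; 9–10: 2/4; 9–1: 1/2; 9–5: 1/2; 1–5: 1/2.
All other pairs contribute 0.
Summing the contributions gives betweenness(2) = 55/12.

55/12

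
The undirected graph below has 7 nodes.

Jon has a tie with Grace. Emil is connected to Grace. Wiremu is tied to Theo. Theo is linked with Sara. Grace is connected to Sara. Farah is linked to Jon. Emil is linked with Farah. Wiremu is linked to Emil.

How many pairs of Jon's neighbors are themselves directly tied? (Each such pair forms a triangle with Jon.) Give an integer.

Jon's neighbors are Farah and Grace, but none of them are tied to each other, so no triangle contains Jon.

0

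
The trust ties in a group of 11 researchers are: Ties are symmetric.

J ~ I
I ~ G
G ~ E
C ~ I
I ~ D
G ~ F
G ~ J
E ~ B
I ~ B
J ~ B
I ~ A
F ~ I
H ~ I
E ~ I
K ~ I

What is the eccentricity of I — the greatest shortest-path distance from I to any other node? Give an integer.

1

Distances from I: A:1, B:1, C:1, D:1, E:1, F:1, G:1, H:1, J:1, K:1.
The largest is 1 (to A, C, E, F, J, G, K, B, H, and D), so the eccentricity of I is 1.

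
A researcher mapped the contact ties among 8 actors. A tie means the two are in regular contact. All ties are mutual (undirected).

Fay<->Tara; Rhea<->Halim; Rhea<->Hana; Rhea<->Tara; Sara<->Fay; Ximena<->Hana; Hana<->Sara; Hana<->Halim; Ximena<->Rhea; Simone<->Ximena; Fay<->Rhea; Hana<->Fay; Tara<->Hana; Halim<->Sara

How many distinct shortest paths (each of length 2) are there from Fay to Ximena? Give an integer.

2

The shortest distance is 2. The length-2 paths are: Fay–Hana–Ximena; Fay–Rhea–Ximena.
That gives 2 distinct shortest paths.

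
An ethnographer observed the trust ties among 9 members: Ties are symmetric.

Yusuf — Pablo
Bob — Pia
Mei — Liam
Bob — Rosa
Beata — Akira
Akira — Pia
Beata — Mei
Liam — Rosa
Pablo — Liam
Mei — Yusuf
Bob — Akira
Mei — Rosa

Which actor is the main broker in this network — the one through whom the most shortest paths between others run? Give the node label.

Mei

Unnormalized betweenness of each node: Akira:3, Beata:25/6, Bob:35/6, Liam:14/3, Mei:29/3, Pablo:1/2, Pia:0, Rosa:47/6, Yusuf:4/3.
Mei has the largest value, 29/3, making it the main broker — the node through which the most shortest paths run.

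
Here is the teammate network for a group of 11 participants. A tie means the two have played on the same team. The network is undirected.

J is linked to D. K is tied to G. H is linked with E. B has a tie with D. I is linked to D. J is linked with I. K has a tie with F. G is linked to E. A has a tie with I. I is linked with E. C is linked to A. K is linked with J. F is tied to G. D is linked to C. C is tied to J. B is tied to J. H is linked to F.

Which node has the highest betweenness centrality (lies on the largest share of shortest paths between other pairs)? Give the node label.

Unnormalized betweenness of each node: A:11/12, B:0, C:9/4, D:13/4, E:109/12, F:31/12, G:25/12, H:13/12, I:79/6, J:91/6, K:113/12.
J has the largest value, 91/6, making it the main broker — the node through which the most shortest paths run.

J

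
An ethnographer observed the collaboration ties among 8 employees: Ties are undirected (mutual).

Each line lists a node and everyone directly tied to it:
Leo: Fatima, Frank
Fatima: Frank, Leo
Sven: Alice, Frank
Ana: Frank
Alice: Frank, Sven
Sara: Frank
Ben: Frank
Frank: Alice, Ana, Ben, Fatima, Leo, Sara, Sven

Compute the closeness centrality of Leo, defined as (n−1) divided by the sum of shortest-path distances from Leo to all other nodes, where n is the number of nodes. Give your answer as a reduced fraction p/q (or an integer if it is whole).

7/12

Distances from Leo: Alice:2, Ana:2, Ben:2, Fatima:1, Frank:1, Sara:2, Sven:2. Sum = 12.
n = 8, so closeness = 7/12.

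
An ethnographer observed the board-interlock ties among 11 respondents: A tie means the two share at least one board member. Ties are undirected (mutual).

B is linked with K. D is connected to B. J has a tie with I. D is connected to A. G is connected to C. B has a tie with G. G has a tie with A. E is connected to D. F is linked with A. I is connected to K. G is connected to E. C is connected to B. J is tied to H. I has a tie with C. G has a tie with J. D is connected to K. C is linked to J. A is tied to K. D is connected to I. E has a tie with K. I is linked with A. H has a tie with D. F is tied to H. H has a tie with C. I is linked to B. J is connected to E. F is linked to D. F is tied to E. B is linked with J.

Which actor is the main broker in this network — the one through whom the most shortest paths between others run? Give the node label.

D

Unnormalized betweenness of each node: A:9/4, B:7/3, C:17/12, D:65/12, E:31/12, F:13/12, G:9/4, H:25/12, I:8/3, J:17/6, K:13/12.
D has the largest value, 65/12, making it the main broker — the node through which the most shortest paths run.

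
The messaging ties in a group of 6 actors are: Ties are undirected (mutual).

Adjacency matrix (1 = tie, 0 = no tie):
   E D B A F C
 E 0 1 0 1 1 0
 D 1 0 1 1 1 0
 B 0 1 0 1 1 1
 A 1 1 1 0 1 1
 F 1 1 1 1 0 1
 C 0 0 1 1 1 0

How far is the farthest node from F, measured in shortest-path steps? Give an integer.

Distances from F: A:1, B:1, C:1, D:1, E:1.
The largest is 1 (to E, D, B, A, and C), so the eccentricity of F is 1.

1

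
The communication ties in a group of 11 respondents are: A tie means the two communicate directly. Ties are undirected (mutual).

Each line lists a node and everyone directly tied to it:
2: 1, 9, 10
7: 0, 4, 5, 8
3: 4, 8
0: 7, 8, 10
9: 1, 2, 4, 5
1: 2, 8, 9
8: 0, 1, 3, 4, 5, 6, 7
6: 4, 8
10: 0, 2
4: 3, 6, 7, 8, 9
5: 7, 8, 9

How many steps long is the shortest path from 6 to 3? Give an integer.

2

One shortest route is 6 – 8 – 3, which uses 2 edges, and 6 and 3 are not directly tied, so nothing shorter exists. So d(6,3) = 2.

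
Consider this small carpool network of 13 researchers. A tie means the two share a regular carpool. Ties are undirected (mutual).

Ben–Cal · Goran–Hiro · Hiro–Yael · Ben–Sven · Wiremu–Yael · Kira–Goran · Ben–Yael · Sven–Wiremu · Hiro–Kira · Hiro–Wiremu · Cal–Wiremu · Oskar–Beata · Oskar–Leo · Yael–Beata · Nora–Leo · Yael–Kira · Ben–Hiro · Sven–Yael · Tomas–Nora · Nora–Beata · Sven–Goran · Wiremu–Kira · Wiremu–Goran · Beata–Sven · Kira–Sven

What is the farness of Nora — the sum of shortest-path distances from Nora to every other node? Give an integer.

Distances from Nora: Beata:1, Ben:3, Cal:4, Goran:3, Hiro:3, Kira:3, Leo:1, Oskar:2, Sven:2, Tomas:1, Wiremu:3, Yael:2.
Sum = 1 + 3 + 4 + 3 + 3 + 3 + 1 + 2 + 2 + 1 + 3 + 2 = 28.

28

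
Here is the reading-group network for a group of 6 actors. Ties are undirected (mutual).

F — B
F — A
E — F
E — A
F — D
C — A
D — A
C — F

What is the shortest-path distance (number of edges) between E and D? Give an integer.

One shortest route is E – F – D, which uses 2 edges, and E and D are not directly tied, so nothing shorter exists. So d(E,D) = 2.

2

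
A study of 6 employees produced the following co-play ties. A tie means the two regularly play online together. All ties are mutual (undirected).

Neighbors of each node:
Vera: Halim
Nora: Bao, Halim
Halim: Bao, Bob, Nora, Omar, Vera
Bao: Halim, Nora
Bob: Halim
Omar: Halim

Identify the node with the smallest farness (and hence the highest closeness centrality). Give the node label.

Halim

Farness (sum of distances to all others) for each node — Bao:8, Bob:9, Halim:5, Nora:8, Omar:9, Vera:9.
The smallest farness is 5, for Halim, so Halim has the highest closeness.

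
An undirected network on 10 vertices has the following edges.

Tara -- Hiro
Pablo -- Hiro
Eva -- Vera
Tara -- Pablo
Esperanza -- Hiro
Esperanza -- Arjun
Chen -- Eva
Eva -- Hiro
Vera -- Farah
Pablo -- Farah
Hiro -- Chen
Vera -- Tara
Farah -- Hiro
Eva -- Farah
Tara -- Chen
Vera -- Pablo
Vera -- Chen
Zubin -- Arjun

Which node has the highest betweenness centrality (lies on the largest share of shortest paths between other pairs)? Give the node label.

Hiro

Unnormalized betweenness of each node: Arjun:8, Chen:17/15, Esperanza:14, Eva:17/15, Farah:17/15, Hiro:59/3, Pablo:17/15, Tara:17/15, Vera:5/3, Zubin:0.
Hiro has the largest value, 59/3, making it the main broker — the node through which the most shortest paths run.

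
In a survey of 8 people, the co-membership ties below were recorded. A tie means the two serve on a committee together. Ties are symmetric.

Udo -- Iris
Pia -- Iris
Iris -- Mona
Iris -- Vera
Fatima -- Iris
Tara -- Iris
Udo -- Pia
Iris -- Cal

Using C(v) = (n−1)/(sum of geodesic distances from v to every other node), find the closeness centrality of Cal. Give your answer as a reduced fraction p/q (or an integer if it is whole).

7/13

Distances from Cal: Fatima:2, Iris:1, Mona:2, Pia:2, Tara:2, Udo:2, Vera:2. Sum = 13.
n = 8, so closeness = 7/13.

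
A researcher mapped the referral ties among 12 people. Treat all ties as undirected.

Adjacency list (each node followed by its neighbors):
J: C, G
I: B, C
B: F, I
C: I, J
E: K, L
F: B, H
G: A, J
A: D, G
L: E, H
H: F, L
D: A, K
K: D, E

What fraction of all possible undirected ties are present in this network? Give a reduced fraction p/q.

There are 12 edges and 12 nodes, so the maximum possible is C(12,2) = 66.
Density = 12/66 = 2/11.

2/11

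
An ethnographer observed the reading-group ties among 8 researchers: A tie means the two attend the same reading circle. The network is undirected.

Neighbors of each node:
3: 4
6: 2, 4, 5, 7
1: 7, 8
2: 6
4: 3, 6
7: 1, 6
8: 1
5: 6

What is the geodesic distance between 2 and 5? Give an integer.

One shortest route is 2 – 6 – 5, which uses 2 edges, and 2 and 5 are not directly tied, so nothing shorter exists. So d(2,5) = 2.

2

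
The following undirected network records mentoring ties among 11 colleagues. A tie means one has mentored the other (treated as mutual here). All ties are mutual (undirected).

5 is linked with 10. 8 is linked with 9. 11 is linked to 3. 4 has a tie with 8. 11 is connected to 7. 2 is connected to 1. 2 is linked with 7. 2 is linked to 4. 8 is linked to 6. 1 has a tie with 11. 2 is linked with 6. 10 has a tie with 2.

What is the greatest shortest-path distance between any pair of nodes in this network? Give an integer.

6

Eccentricity of each node (its greatest distance to any other): 1:4, 2:3, 3:6, 4:4, 5:5, 6:4, 7:4, 8:5, 9:6, 10:4, 11:5.
The maximum eccentricity is 6, realized for instance by the pair 3–9 via 3 – 11 – 1 – 2 – 4 – 8 – 9. So the diameter is 6.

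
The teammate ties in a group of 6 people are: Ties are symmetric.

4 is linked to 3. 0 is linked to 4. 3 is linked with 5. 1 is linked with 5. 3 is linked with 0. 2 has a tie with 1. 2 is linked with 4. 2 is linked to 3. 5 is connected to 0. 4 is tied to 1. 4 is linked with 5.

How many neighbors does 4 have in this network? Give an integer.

4 is directly tied to 0, 1, 2, 3, and 5. That is 5 neighbors, so the degree of 4 is 5.

5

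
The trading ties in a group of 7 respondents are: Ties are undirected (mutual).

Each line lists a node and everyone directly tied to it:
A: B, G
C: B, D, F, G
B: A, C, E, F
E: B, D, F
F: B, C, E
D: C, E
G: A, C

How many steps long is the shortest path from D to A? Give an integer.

3

One shortest route is D – C – G – A, which uses 3 edges, and at distance 2 from D we only reach {B, F, G}, which does not include A. So d(D,A) = 3.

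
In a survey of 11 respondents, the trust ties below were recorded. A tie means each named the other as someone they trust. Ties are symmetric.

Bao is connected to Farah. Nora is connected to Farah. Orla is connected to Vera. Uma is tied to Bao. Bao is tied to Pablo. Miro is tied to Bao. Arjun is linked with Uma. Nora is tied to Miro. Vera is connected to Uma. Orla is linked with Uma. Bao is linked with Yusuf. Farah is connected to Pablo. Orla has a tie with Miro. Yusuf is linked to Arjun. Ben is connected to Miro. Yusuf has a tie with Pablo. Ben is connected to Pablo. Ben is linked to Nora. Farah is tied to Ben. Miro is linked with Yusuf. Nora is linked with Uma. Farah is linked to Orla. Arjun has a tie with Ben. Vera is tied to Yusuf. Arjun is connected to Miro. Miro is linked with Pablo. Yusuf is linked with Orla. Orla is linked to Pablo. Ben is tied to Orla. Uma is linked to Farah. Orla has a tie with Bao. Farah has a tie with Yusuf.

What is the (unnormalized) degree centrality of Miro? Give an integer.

7

Miro is directly tied to Arjun, Bao, Ben, Nora, Orla, Pablo, and Yusuf. That is 7 neighbors, so the degree of Miro is 7.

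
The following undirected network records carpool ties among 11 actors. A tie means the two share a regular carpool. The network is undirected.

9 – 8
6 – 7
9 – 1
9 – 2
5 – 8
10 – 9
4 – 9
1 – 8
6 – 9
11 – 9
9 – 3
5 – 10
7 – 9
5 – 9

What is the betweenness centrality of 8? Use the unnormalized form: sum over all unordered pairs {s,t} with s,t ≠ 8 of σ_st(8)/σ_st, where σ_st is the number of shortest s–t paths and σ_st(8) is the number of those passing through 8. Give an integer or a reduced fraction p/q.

1/2

Pairs whose geodesics pass through 8 — 1–5: 1/2.
All other pairs contribute 0.
Summing the contributions gives betweenness(8) = 1/2.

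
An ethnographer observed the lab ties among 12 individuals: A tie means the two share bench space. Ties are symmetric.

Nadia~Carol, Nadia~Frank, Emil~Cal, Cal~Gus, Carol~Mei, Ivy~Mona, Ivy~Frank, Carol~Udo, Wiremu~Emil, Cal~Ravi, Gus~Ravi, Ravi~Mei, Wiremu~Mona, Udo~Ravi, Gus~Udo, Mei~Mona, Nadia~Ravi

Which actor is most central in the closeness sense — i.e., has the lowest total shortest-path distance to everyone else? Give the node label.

Farness (sum of distances to all others) for each node — Cal:24, Carol:24, Emil:28, Frank:27, Gus:24, Ivy:29, Mei:21, Mona:23, Nadia:23, Ravi:19, Udo:26, Wiremu:28.
The smallest farness is 19, for Ravi, so Ravi has the highest closeness.

Ravi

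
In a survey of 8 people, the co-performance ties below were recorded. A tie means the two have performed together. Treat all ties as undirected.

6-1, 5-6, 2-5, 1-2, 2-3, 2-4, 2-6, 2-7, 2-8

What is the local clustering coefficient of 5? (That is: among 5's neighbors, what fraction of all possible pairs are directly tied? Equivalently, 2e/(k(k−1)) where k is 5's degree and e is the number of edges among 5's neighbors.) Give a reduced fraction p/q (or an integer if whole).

5's neighbors: 2 and 6 (k = 2).
Possible neighbor pairs: C(2,2) = 1. Edges among them: 2–6 → e = 1.
Clustering(5) = 1/1.

1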